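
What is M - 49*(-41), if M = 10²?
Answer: 2109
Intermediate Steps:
M = 100
M - 49*(-41) = 100 - 49*(-41) = 100 + 2009 = 2109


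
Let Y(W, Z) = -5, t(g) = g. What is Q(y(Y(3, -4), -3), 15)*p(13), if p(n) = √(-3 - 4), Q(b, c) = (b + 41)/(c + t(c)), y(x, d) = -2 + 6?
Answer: 3*I*√7/2 ≈ 3.9686*I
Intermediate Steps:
y(x, d) = 4
Q(b, c) = (41 + b)/(2*c) (Q(b, c) = (b + 41)/(c + c) = (41 + b)/((2*c)) = (41 + b)*(1/(2*c)) = (41 + b)/(2*c))
p(n) = I*√7 (p(n) = √(-7) = I*√7)
Q(y(Y(3, -4), -3), 15)*p(13) = ((½)*(41 + 4)/15)*(I*√7) = ((½)*(1/15)*45)*(I*√7) = 3*(I*√7)/2 = 3*I*√7/2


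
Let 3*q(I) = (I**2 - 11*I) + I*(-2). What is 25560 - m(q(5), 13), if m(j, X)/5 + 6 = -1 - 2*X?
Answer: 25725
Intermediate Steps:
q(I) = -13*I/3 + I**2/3 (q(I) = ((I**2 - 11*I) + I*(-2))/3 = ((I**2 - 11*I) - 2*I)/3 = (I**2 - 13*I)/3 = -13*I/3 + I**2/3)
m(j, X) = -35 - 10*X (m(j, X) = -30 + 5*(-1 - 2*X) = -30 + (-5 - 10*X) = -35 - 10*X)
25560 - m(q(5), 13) = 25560 - (-35 - 10*13) = 25560 - (-35 - 130) = 25560 - 1*(-165) = 25560 + 165 = 25725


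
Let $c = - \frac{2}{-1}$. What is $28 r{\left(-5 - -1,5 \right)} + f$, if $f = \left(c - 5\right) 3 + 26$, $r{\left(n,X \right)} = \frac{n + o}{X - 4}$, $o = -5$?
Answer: $-235$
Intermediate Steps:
$c = 2$ ($c = \left(-2\right) \left(-1\right) = 2$)
$r{\left(n,X \right)} = \frac{-5 + n}{-4 + X}$ ($r{\left(n,X \right)} = \frac{n - 5}{X - 4} = \frac{-5 + n}{-4 + X}$)
$f = 17$ ($f = \left(2 - 5\right) 3 + 26 = \left(-3\right) 3 + 26 = -9 + 26 = 17$)
$28 r{\left(-5 - -1,5 \right)} + f = 28 \frac{-5 - 4}{-4 + 5} + 17 = 28 \frac{-5 + \left(-5 + 1\right)}{1} + 17 = 28 \cdot 1 \left(-5 - 4\right) + 17 = 28 \cdot 1 \left(-9\right) + 17 = 28 \left(-9\right) + 17 = -252 + 17 = -235$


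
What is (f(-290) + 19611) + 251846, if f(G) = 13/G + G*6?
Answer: 78217917/290 ≈ 2.6972e+5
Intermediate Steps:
f(G) = 6*G + 13/G (f(G) = 13/G + 6*G = 6*G + 13/G)
(f(-290) + 19611) + 251846 = ((6*(-290) + 13/(-290)) + 19611) + 251846 = ((-1740 + 13*(-1/290)) + 19611) + 251846 = ((-1740 - 13/290) + 19611) + 251846 = (-504613/290 + 19611) + 251846 = 5182577/290 + 251846 = 78217917/290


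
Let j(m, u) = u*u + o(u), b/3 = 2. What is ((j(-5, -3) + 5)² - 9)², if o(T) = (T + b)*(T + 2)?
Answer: 12544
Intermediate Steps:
b = 6 (b = 3*2 = 6)
o(T) = (2 + T)*(6 + T) (o(T) = (T + 6)*(T + 2) = (6 + T)*(2 + T) = (2 + T)*(6 + T))
j(m, u) = 12 + 2*u² + 8*u (j(m, u) = u*u + (12 + u² + 8*u) = u² + (12 + u² + 8*u) = 12 + 2*u² + 8*u)
((j(-5, -3) + 5)² - 9)² = (((12 + 2*(-3)² + 8*(-3)) + 5)² - 9)² = (((12 + 2*9 - 24) + 5)² - 9)² = (((12 + 18 - 24) + 5)² - 9)² = ((6 + 5)² - 9)² = (11² - 9)² = (121 - 9)² = 112² = 12544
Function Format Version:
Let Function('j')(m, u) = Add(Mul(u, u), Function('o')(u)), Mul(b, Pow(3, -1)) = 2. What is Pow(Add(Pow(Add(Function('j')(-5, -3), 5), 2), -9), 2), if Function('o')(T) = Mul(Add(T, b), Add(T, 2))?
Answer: 12544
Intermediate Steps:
b = 6 (b = Mul(3, 2) = 6)
Function('o')(T) = Mul(Add(2, T), Add(6, T)) (Function('o')(T) = Mul(Add(T, 6), Add(T, 2)) = Mul(Add(6, T), Add(2, T)) = Mul(Add(2, T), Add(6, T)))
Function('j')(m, u) = Add(12, Mul(2, Pow(u, 2)), Mul(8, u)) (Function('j')(m, u) = Add(Mul(u, u), Add(12, Pow(u, 2), Mul(8, u))) = Add(Pow(u, 2), Add(12, Pow(u, 2), Mul(8, u))) = Add(12, Mul(2, Pow(u, 2)), Mul(8, u)))
Pow(Add(Pow(Add(Function('j')(-5, -3), 5), 2), -9), 2) = Pow(Add(Pow(Add(Add(12, Mul(2, Pow(-3, 2)), Mul(8, -3)), 5), 2), -9), 2) = Pow(Add(Pow(Add(Add(12, Mul(2, 9), -24), 5), 2), -9), 2) = Pow(Add(Pow(Add(Add(12, 18, -24), 5), 2), -9), 2) = Pow(Add(Pow(Add(6, 5), 2), -9), 2) = Pow(Add(Pow(11, 2), -9), 2) = Pow(Add(121, -9), 2) = Pow(112, 2) = 12544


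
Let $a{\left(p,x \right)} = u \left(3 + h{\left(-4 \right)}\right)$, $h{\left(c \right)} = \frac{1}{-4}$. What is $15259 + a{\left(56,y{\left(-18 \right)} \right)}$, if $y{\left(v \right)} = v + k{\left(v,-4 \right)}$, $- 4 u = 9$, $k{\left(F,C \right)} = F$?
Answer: $\frac{244045}{16} \approx 15253.0$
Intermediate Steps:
$h{\left(c \right)} = - \frac{1}{4}$
$u = - \frac{9}{4}$ ($u = \left(- \frac{1}{4}\right) 9 = - \frac{9}{4} \approx -2.25$)
$y{\left(v \right)} = 2 v$ ($y{\left(v \right)} = v + v = 2 v$)
$a{\left(p,x \right)} = - \frac{99}{16}$ ($a{\left(p,x \right)} = - \frac{9 \left(3 - \frac{1}{4}\right)}{4} = \left(- \frac{9}{4}\right) \frac{11}{4} = - \frac{99}{16}$)
$15259 + a{\left(56,y{\left(-18 \right)} \right)} = 15259 - \frac{99}{16} = \frac{244045}{16}$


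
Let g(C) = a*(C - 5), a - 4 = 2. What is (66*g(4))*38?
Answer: -15048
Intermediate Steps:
a = 6 (a = 4 + 2 = 6)
g(C) = -30 + 6*C (g(C) = 6*(C - 5) = 6*(-5 + C) = -30 + 6*C)
(66*g(4))*38 = (66*(-30 + 6*4))*38 = (66*(-30 + 24))*38 = (66*(-6))*38 = -396*38 = -15048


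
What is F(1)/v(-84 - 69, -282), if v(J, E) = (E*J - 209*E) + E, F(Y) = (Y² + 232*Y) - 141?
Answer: 46/50901 ≈ 0.00090372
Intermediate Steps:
F(Y) = -141 + Y² + 232*Y
v(J, E) = -208*E + E*J (v(J, E) = (-209*E + E*J) + E = -208*E + E*J)
F(1)/v(-84 - 69, -282) = (-141 + 1² + 232*1)/((-282*(-208 + (-84 - 69)))) = (-141 + 1 + 232)/((-282*(-208 - 153))) = 92/((-282*(-361))) = 92/101802 = 92*(1/101802) = 46/50901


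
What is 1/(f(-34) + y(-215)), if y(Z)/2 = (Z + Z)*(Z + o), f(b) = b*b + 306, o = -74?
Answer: 1/250002 ≈ 4.0000e-6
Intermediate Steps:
f(b) = 306 + b² (f(b) = b² + 306 = 306 + b²)
y(Z) = 4*Z*(-74 + Z) (y(Z) = 2*((Z + Z)*(Z - 74)) = 2*((2*Z)*(-74 + Z)) = 2*(2*Z*(-74 + Z)) = 4*Z*(-74 + Z))
1/(f(-34) + y(-215)) = 1/((306 + (-34)²) + 4*(-215)*(-74 - 215)) = 1/((306 + 1156) + 4*(-215)*(-289)) = 1/(1462 + 248540) = 1/250002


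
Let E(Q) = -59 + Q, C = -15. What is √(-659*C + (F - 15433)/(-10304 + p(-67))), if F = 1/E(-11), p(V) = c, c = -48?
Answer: √324464204541190/181160 ≈ 99.431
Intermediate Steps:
p(V) = -48
F = -1/70 (F = 1/(-59 - 11) = 1/(-70) = -1/70 ≈ -0.014286)
√(-659*C + (F - 15433)/(-10304 + p(-67))) = √(-659*(-15) + (-1/70 - 15433)/(-10304 - 48)) = √(9885 - 1080311/70/(-10352)) = √(9885 - 1080311/70*(-1/10352)) = √(9885 + 1080311/724640) = √(7164146711/724640) = √324464204541190/181160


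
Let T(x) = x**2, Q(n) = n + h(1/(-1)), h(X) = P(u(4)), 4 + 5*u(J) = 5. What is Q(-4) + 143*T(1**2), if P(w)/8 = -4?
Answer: 107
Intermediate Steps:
u(J) = 1/5 (u(J) = -4/5 + (1/5)*5 = -4/5 + 1 = 1/5)
P(w) = -32 (P(w) = 8*(-4) = -32)
h(X) = -32
Q(n) = -32 + n (Q(n) = n - 32 = -32 + n)
Q(-4) + 143*T(1**2) = (-32 - 4) + 143*(1**2)**2 = -36 + 143*1**2 = -36 + 143*1 = -36 + 143 = 107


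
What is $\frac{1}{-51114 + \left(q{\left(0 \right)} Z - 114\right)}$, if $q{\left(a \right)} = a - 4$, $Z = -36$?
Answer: $- \frac{1}{51084} \approx -1.9576 \cdot 10^{-5}$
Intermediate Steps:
$q{\left(a \right)} = -4 + a$ ($q{\left(a \right)} = a - 4 = -4 + a$)
$\frac{1}{-51114 + \left(q{\left(0 \right)} Z - 114\right)} = \frac{1}{-51114 - \left(114 - \left(-4 + 0\right) \left(-36\right)\right)} = \frac{1}{-51114 - -30} = \frac{1}{-51114 + \left(144 - 114\right)} = \frac{1}{-51114 + 30} = \frac{1}{-51084} = - \frac{1}{51084}$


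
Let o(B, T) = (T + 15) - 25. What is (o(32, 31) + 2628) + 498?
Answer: 3147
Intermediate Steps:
o(B, T) = -10 + T (o(B, T) = (15 + T) - 25 = -10 + T)
(o(32, 31) + 2628) + 498 = ((-10 + 31) + 2628) + 498 = (21 + 2628) + 498 = 2649 + 498 = 3147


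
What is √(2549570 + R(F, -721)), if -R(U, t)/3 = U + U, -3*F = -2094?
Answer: √2545382 ≈ 1595.4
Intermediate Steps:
F = 698 (F = -⅓*(-2094) = 698)
R(U, t) = -6*U (R(U, t) = -3*(U + U) = -6*U)
√(2549570 + R(F, -721)) = √(2549570 - 6*698) = √(2549570 - 4188) = √2545382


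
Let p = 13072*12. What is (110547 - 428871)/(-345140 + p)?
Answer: 79581/47069 ≈ 1.6907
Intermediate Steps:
p = 156864
(110547 - 428871)/(-345140 + p) = (110547 - 428871)/(-345140 + 156864) = -318324/(-188276) = -318324*(-1/188276) = 79581/47069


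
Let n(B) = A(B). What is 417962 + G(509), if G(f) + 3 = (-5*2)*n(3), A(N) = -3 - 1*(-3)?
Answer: 417959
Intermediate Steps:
A(N) = 0 (A(N) = -3 + 3 = 0)
n(B) = 0
G(f) = -3 (G(f) = -3 - 5*2*0 = -3 - 10*0 = -3 + 0 = -3)
417962 + G(509) = 417962 - 3 = 417959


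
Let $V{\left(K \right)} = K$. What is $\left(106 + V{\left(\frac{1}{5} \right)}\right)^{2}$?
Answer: $\frac{281961}{25} \approx 11278.0$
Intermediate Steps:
$\left(106 + V{\left(\frac{1}{5} \right)}\right)^{2} = \left(106 + \frac{1}{5}\right)^{2} = \left(\frac{531}{5}\right)^{2} = \frac{281961}{25}$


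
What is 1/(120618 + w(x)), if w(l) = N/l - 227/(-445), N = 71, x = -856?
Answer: 380920/45945971277 ≈ 8.2906e-6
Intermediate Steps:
w(l) = 227/445 + 71/l (w(l) = 71/l - 227/(-445) = 71/l - 227*(-1/445) = 71/l + 227/445 = 227/445 + 71/l)
1/(120618 + w(x)) = 1/(120618 + (227/445 + 71/(-856))) = 1/(120618 + (227/445 + 71*(-1/856))) = 1/(120618 + (227/445 - 71/856)) = 1/(120618 + 162717/380920) = 1/(45945971277/380920) = 380920/45945971277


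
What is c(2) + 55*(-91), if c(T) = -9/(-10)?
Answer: -50041/10 ≈ -5004.1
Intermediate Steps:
c(T) = 9/10 (c(T) = -9*(-⅒) = 9/10)
c(2) + 55*(-91) = 9/10 + 55*(-91) = 9/10 - 5005 = -50041/10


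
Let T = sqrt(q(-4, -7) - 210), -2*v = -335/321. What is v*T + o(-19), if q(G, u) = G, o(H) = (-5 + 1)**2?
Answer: 16 + 335*I*sqrt(214)/642 ≈ 16.0 + 7.6334*I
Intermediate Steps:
o(H) = 16 (o(H) = (-4)**2 = 16)
v = 335/642 (v = -(-335)/(2*321) = -1/2*(-335/321) = 335/642 ≈ 0.52181)
T = I*sqrt(214) (T = sqrt(-4 - 210) = sqrt(-214) = I*sqrt(214) ≈ 14.629*I)
v*T + o(-19) = 335*(I*sqrt(214))/642 + 16 = 335*I*sqrt(214)/642 + 16 = 16 + 335*I*sqrt(214)/642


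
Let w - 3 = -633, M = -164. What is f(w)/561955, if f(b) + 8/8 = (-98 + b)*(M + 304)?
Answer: -101921/561955 ≈ -0.18137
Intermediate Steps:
w = -630 (w = 3 - 633 = -630)
f(b) = -13721 + 140*b (f(b) = -1 + (-98 + b)*(-164 + 304) = -1 + (-98 + b)*140 = -1 + (-13720 + 140*b) = -13721 + 140*b)
f(w)/561955 = (-13721 + 140*(-630))/561955 = (-13721 - 88200)*(1/561955) = -101921*1/561955 = -101921/561955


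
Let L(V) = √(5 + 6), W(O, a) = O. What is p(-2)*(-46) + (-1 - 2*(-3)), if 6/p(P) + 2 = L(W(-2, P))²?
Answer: -77/3 ≈ -25.667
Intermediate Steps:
L(V) = √11
p(P) = ⅔ (p(P) = 6/(-2 + (√11)²) = 6/(-2 + 11) = 6/9 = 6*(⅑) = ⅔)
p(-2)*(-46) + (-1 - 2*(-3)) = (⅔)*(-46) + (-1 - 2*(-3)) = -92/3 + (-1 + 6) = -92/3 + 5 = -77/3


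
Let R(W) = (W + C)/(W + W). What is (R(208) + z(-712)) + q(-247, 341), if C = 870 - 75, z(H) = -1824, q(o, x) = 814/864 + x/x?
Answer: -20438273/11232 ≈ -1819.6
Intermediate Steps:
q(o, x) = 839/432 (q(o, x) = 814*(1/864) + 1 = 407/432 + 1 = 839/432)
C = 795
R(W) = (795 + W)/(2*W) (R(W) = (W + 795)/(W + W) = (795 + W)/((2*W)) = (795 + W)*(1/(2*W)) = (795 + W)/(2*W))
(R(208) + z(-712)) + q(-247, 341) = ((½)*(795 + 208)/208 - 1824) + 839/432 = ((½)*(1/208)*1003 - 1824) + 839/432 = (1003/416 - 1824) + 839/432 = -757781/416 + 839/432 = -20438273/11232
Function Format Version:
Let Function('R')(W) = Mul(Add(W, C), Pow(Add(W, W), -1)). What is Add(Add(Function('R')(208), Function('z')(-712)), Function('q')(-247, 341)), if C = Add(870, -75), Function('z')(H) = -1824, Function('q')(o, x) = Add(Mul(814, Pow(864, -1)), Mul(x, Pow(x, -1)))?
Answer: Rational(-20438273, 11232) ≈ -1819.6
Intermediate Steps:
Function('q')(o, x) = Rational(839, 432) (Function('q')(o, x) = Add(Mul(814, Rational(1, 864)), 1) = Add(Rational(407, 432), 1) = Rational(839, 432))
C = 795
Function('R')(W) = Mul(Rational(1, 2), Pow(W, -1), Add(795, W)) (Function('R')(W) = Mul(Add(W, 795), Pow(Add(W, W), -1)) = Mul(Add(795, W), Pow(Mul(2, W), -1)) = Mul(Add(795, W), Mul(Rational(1, 2), Pow(W, -1))) = Mul(Rational(1, 2), Pow(W, -1), Add(795, W)))
Add(Add(Function('R')(208), Function('z')(-712)), Function('q')(-247, 341)) = Add(Add(Mul(Rational(1, 2), Pow(208, -1), Add(795, 208)), -1824), Rational(839, 432)) = Add(Add(Mul(Rational(1, 2), Rational(1, 208), 1003), -1824), Rational(839, 432)) = Add(Add(Rational(1003, 416), -1824), Rational(839, 432)) = Add(Rational(-757781, 416), Rational(839, 432)) = Rational(-20438273, 11232)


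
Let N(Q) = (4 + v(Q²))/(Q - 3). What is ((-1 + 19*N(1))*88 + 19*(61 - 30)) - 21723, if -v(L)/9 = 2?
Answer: -9518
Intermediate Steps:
v(L) = -18 (v(L) = -9*2 = -18)
N(Q) = -14/(-3 + Q) (N(Q) = (4 - 18)/(Q - 3) = -14/(-3 + Q))
((-1 + 19*N(1))*88 + 19*(61 - 30)) - 21723 = ((-1 + 19*(-14/(-3 + 1)))*88 + 19*(61 - 30)) - 21723 = ((-1 + 19*(-14/(-2)))*88 + 19*31) - 21723 = ((-1 + 19*(-14*(-½)))*88 + 589) - 21723 = ((-1 + 19*7)*88 + 589) - 21723 = ((-1 + 133)*88 + 589) - 21723 = (132*88 + 589) - 21723 = (11616 + 589) - 21723 = 12205 - 21723 = -9518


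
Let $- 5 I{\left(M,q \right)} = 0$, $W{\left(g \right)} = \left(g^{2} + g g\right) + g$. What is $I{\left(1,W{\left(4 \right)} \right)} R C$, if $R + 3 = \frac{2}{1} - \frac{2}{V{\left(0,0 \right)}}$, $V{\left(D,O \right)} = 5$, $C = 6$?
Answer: $0$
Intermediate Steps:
$W{\left(g \right)} = g + 2 g^{2}$ ($W{\left(g \right)} = \left(g^{2} + g^{2}\right) + g = 2 g^{2} + g = g + 2 g^{2}$)
$I{\left(M,q \right)} = 0$ ($I{\left(M,q \right)} = \left(- \frac{1}{5}\right) 0 = 0$)
$R = - \frac{7}{5}$ ($R = -3 + \left(\frac{2}{1} - \frac{2}{5}\right) = -3 + \left(2 \cdot 1 - \frac{2}{5}\right) = -3 + \left(2 - \frac{2}{5}\right) = -3 + \frac{8}{5} = - \frac{7}{5} \approx -1.4$)
$I{\left(1,W{\left(4 \right)} \right)} R C = 0 \left(- \frac{7}{5}\right) 6 = 0 \cdot 6 = 0$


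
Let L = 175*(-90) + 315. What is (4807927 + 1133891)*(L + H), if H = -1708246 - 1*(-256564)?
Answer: -8717342198706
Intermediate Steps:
L = -15435 (L = -15750 + 315 = -15435)
H = -1451682 (H = -1708246 + 256564 = -1451682)
(4807927 + 1133891)*(L + H) = (4807927 + 1133891)*(-15435 - 1451682) = 5941818*(-1467117) = -8717342198706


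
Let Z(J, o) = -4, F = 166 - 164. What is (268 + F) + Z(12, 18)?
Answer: 266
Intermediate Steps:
F = 2
(268 + F) + Z(12, 18) = (268 + 2) - 4 = 270 - 4 = 266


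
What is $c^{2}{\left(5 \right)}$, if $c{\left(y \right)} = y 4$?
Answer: $400$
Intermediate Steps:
$c{\left(y \right)} = 4 y$
$c^{2}{\left(5 \right)} = \left(4 \cdot 5\right)^{2} = 20^{2} = 400$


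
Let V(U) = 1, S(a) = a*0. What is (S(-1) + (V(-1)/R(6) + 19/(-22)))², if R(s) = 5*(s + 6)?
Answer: 312481/435600 ≈ 0.71736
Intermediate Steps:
S(a) = 0
R(s) = 30 + 5*s (R(s) = 5*(6 + s) = 30 + 5*s)
(S(-1) + (V(-1)/R(6) + 19/(-22)))² = (0 + (1/(30 + 5*6) + 19/(-22)))² = (0 + (1/(30 + 30) + 19*(-1/22)))² = (0 + (1/60 - 19/22))² = (0 - 559/660)² = (-559/660)² = 312481/435600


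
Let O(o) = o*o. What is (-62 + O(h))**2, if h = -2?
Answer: 3364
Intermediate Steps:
O(o) = o**2
(-62 + O(h))**2 = (-62 + (-2)**2)**2 = (-62 + 4)**2 = (-58)**2 = 3364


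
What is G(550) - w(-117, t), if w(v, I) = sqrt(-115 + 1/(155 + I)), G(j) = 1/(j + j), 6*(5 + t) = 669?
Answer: 1/1100 - I*sqrt(31454789)/523 ≈ 0.00090909 - 10.724*I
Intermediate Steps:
t = 213/2 (t = -5 + (1/6)*669 = -5 + 223/2 = 213/2 ≈ 106.50)
G(j) = 1/(2*j)
G(550) - w(-117, t) = (1/2)/550 - sqrt((-17824 - 115*213/2)/(155 + 213/2)) = (1/2)*(1/550) - sqrt((-17824 - 24495/2)/(523/2)) = 1/1100 - sqrt((2/523)*(-60143/2)) = 1/1100 - sqrt(-60143/523) = 1/1100 - I*sqrt(31454789)/523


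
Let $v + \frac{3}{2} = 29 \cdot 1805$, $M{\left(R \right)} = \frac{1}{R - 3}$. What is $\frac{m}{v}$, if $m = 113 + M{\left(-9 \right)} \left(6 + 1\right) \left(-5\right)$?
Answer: $\frac{1391}{628122} \approx 0.0022145$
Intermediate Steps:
$M{\left(R \right)} = \frac{1}{-3 + R}$
$v = \frac{104687}{2}$ ($v = - \frac{3}{2} + 29 \cdot 1805 = - \frac{3}{2} + 52345 = \frac{104687}{2} \approx 52344.0$)
$m = \frac{1391}{12}$ ($m = 113 + \frac{\left(6 + 1\right) \left(-5\right)}{-3 - 9} = 113 + \frac{7 \left(-5\right)}{-12} = 113 - - \frac{35}{12} = 113 + \frac{35}{12} = \frac{1391}{12} \approx 115.92$)
$\frac{m}{v} = \frac{1391}{12 \cdot \frac{104687}{2}} = \frac{1391}{12} \cdot \frac{2}{104687} = \frac{1391}{628122}$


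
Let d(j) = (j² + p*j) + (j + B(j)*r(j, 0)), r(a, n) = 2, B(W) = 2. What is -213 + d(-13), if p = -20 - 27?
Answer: 558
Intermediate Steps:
p = -47
d(j) = 4 + j² - 46*j (d(j) = (j² - 47*j) + (j + 2*2) = (j² - 47*j) + (j + 4) = (j² - 47*j) + (4 + j) = 4 + j² - 46*j)
-213 + d(-13) = -213 + (4 + (-13)² - 46*(-13)) = -213 + (4 + 169 + 598) = -213 + 771 = 558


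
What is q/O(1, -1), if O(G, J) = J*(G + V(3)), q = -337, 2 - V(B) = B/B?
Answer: 337/2 ≈ 168.50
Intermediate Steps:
V(B) = 1 (V(B) = 2 - B/B = 2 - 1*1 = 2 - 1 = 1)
O(G, J) = J*(1 + G) (O(G, J) = J*(G + 1) = J*(1 + G))
q/O(1, -1) = -337/(-(1 + 1)) = -337/(-1*2) = -337/(-2) = -1/2*(-337) = 337/2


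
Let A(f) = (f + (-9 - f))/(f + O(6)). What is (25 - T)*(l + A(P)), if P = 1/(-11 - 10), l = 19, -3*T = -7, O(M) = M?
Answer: 148648/375 ≈ 396.39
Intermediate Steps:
T = 7/3 (T = -⅓*(-7) = 7/3 ≈ 2.3333)
P = -1/21 (P = 1/(-21) = -1/21 ≈ -0.047619)
A(f) = -9/(6 + f) (A(f) = (f + (-9 - f))/(f + 6) = -9/(6 + f))
(25 - T)*(l + A(P)) = (25 - 1*7/3)*(19 - 9/(6 - 1/21)) = (25 - 7/3)*(19 - 9/125/21) = 68*(19 - 9*21/125)/3 = 68*(19 - 189/125)/3 = (68/3)*(2186/125) = 148648/375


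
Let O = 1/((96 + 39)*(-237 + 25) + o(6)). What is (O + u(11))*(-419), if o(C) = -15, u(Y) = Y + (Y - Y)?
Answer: -131978296/28635 ≈ -4609.0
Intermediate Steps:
u(Y) = Y (u(Y) = Y + 0 = Y)
O = -1/28635 (O = 1/((96 + 39)*(-237 + 25) - 15) = 1/(135*(-212) - 15) = 1/(-28620 - 15) = 1/(-28635) = -1/28635 ≈ -3.4922e-5)
(O + u(11))*(-419) = (-1/28635 + 11)*(-419) = (314984/28635)*(-419) = -131978296/28635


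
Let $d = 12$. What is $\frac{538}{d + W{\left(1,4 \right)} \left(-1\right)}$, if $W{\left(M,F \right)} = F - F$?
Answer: $\frac{269}{6} \approx 44.833$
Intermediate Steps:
$W{\left(M,F \right)} = 0$
$\frac{538}{d + W{\left(1,4 \right)} \left(-1\right)} = \frac{538}{12 + 0 \left(-1\right)} = \frac{538}{12 + 0} = \frac{538}{12} = 538 \cdot \frac{1}{12} = \frac{269}{6}$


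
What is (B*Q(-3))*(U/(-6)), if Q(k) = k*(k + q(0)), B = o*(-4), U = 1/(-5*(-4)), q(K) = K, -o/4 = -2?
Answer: 12/5 ≈ 2.4000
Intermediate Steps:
o = 8 (o = -4*(-2) = 8)
U = 1/20 ≈ 0.050000
B = -32 (B = 8*(-4) = -32)
Q(k) = k² (Q(k) = k*(k + 0) = k*k = k²)
(B*Q(-3))*(U/(-6)) = (-32*(-3)²)*((1/20)/(-6)) = (-32*9)*((1/20)*(-⅙)) = -288*(-1/120) = 12/5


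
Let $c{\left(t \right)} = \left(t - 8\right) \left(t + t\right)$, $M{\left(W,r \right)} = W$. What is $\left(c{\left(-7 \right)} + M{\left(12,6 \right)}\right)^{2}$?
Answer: $49284$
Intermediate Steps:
$c{\left(t \right)} = 2 t \left(-8 + t\right)$ ($c{\left(t \right)} = \left(-8 + t\right) 2 t = 2 t \left(-8 + t\right)$)
$\left(c{\left(-7 \right)} + M{\left(12,6 \right)}\right)^{2} = \left(2 \left(-7\right) \left(-8 - 7\right) + 12\right)^{2} = \left(2 \left(-7\right) \left(-15\right) + 12\right)^{2} = \left(210 + 12\right)^{2} = 222^{2} = 49284$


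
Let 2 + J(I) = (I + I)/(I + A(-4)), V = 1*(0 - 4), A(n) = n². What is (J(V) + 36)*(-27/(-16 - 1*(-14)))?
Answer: 450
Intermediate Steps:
V = -4 (V = 1*(-4) = -4)
J(I) = -2 + 2*I/(16 + I) (J(I) = -2 + (I + I)/(I + (-4)²) = -2 + (2*I)/(I + 16) = -2 + (2*I)/(16 + I) = -2 + 2*I/(16 + I))
(J(V) + 36)*(-27/(-16 - 1*(-14))) = (-32/(16 - 4) + 36)*(-27/(-16 - 1*(-14))) = (-32/12 + 36)*(-27/(-16 + 14)) = (-32*1/12 + 36)*(-27/(-2)) = (-8/3 + 36)*(-27*(-½)) = (100/3)*(27/2) = 450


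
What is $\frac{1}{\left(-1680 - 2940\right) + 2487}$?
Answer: $- \frac{1}{2133} \approx -0.00046882$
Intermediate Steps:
$\frac{1}{\left(-1680 - 2940\right) + 2487} = \frac{1}{-4620 + 2487} = \frac{1}{-2133} = - \frac{1}{2133}$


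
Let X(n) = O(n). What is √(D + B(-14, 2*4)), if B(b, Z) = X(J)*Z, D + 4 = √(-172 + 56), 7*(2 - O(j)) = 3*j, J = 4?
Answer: √(-84 + 98*I*√29)/7 ≈ 2.1438 + 2.512*I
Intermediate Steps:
O(j) = 2 - 3*j/7
D = -4 + 2*I*√29 (D = -4 + √(-172 + 56) = -4 + √(-116) = -4 + 2*I*√29 ≈ -4.0 + 10.77*I)
X(n) = 2 - 3*n/7
B(b, Z) = 2*Z/7 (B(b, Z) = (2 - 3/7*4)*Z = (2 - 12/7)*Z = 2*Z/7)
√(D + B(-14, 2*4)) = √((-4 + 2*I*√29) + 2*(2*4)/7) = √((-4 + 2*I*√29) + (2/7)*8) = √((-4 + 2*I*√29) + 16/7) = √(-12/7 + 2*I*√29)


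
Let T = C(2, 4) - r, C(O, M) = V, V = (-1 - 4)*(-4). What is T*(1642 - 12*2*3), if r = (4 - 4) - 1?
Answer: 32970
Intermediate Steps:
r = -1 (r = 0 - 1 = -1)
V = 20 (V = -5*(-4) = 20)
C(O, M) = 20
T = 21 (T = 20 - 1*(-1) = 20 + 1 = 21)
T*(1642 - 12*2*3) = 21*(1642 - 12*2*3) = 21*(1642 - 24*3) = 21*(1642 - 72) = 21*1570 = 32970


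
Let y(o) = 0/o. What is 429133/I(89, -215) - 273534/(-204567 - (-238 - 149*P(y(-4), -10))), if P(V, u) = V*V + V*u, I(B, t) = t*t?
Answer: 100328425907/9445108025 ≈ 10.622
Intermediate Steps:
y(o) = 0
I(B, t) = t²
P(V, u) = V² + V*u
429133/I(89, -215) - 273534/(-204567 - (-238 - 149*P(y(-4), -10))) = 429133/((-215)²) - 273534/(-204567 - (-238 - 0*(0 - 10))) = 429133/46225 - 273534/(-204567 - (-238 - 0*(-10))) = 429133*(1/46225) - 273534/(-204567 - (-238 - 149*0)) = 429133/46225 - 273534/(-204567 - (-238 + 0)) = 429133/46225 - 273534/(-204567 - 1*(-238)) = 429133/46225 - 273534/(-204567 + 238) = 429133/46225 - 273534/(-204329) = 429133/46225 - 273534*(-1/204329) = 429133/46225 + 273534/204329 = 100328425907/9445108025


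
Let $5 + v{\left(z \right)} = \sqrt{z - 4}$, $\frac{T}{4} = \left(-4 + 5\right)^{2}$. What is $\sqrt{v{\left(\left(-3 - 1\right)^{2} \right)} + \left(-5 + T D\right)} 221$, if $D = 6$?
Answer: $221 \sqrt{14 + 2 \sqrt{3}} \approx 923.56$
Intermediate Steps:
$T = 4$ ($T = 4 \left(-4 + 5\right)^{2} = 4 \cdot 1^{2} = 4 \cdot 1 = 4$)
$v{\left(z \right)} = -5 + \sqrt{-4 + z}$ ($v{\left(z \right)} = -5 + \sqrt{z - 4} = -5 + \sqrt{-4 + z}$)
$\sqrt{v{\left(\left(-3 - 1\right)^{2} \right)} + \left(-5 + T D\right)} 221 = \sqrt{\left(-5 + \sqrt{-4 + \left(-3 - 1\right)^{2}}\right) + \left(-5 + 4 \cdot 6\right)} 221 = \sqrt{\left(-5 + \sqrt{-4 + \left(-4\right)^{2}}\right) + \left(-5 + 24\right)} 221 = \sqrt{\left(-5 + \sqrt{-4 + 16}\right) + 19} \cdot 221 = \sqrt{\left(-5 + \sqrt{12}\right) + 19} \cdot 221 = \sqrt{\left(-5 + 2 \sqrt{3}\right) + 19} \cdot 221 = \sqrt{14 + 2 \sqrt{3}} \cdot 221 = 221 \sqrt{14 + 2 \sqrt{3}}$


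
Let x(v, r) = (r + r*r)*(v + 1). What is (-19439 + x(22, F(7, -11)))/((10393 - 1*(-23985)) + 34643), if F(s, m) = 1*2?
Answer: -19301/69021 ≈ -0.27964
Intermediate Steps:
F(s, m) = 2
x(v, r) = (1 + v)*(r + r²) (x(v, r) = (r + r²)*(1 + v) = (1 + v)*(r + r²))
(-19439 + x(22, F(7, -11)))/((10393 - 1*(-23985)) + 34643) = (-19439 + 2*(1 + 2 + 22 + 2*22))/((10393 - 1*(-23985)) + 34643) = (-19439 + 2*(1 + 2 + 22 + 44))/((10393 + 23985) + 34643) = (-19439 + 2*69)/(34378 + 34643) = (-19439 + 138)/69021 = -19301*1/69021 = -19301/69021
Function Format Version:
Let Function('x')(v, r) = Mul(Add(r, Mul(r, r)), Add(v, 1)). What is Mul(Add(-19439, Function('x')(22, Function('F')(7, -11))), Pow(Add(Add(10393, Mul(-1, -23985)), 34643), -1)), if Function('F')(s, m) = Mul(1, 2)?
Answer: Rational(-19301, 69021) ≈ -0.27964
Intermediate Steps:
Function('F')(s, m) = 2
Function('x')(v, r) = Mul(Add(1, v), Add(r, Pow(r, 2))) (Function('x')(v, r) = Mul(Add(r, Pow(r, 2)), Add(1, v)) = Mul(Add(1, v), Add(r, Pow(r, 2))))
Mul(Add(-19439, Function('x')(22, Function('F')(7, -11))), Pow(Add(Add(10393, Mul(-1, -23985)), 34643), -1)) = Mul(Add(-19439, Mul(2, Add(1, 2, 22, Mul(2, 22)))), Pow(Add(Add(10393, Mul(-1, -23985)), 34643), -1)) = Mul(Add(-19439, Mul(2, Add(1, 2, 22, 44))), Pow(Add(Add(10393, 23985), 34643), -1)) = Mul(Add(-19439, Mul(2, 69)), Pow(Add(34378, 34643), -1)) = Mul(Add(-19439, 138), Pow(69021, -1)) = Mul(-19301, Rational(1, 69021)) = Rational(-19301, 69021)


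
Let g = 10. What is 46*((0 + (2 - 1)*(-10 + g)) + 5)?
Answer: 230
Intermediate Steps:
46*((0 + (2 - 1)*(-10 + g)) + 5) = 46*((0 + (2 - 1)*(-10 + 10)) + 5) = 46*((0 + 1*0) + 5) = 46*((0 + 0) + 5) = 46*(0 + 5) = 46*5 = 230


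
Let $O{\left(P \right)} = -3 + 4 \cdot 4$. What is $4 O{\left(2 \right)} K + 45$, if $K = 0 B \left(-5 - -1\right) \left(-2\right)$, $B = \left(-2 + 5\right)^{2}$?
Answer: $45$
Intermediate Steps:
$O{\left(P \right)} = 13$ ($O{\left(P \right)} = -3 + 16 = 13$)
$B = 9$ ($B = 3^{2} = 9$)
$K = 0$ ($K = 0 \cdot 9 \left(-5 - -1\right) \left(-2\right) = 0 \left(-5 + 1\right) \left(-2\right) = 0 \left(\left(-4\right) \left(-2\right)\right) = 0 \cdot 8 = 0$)
$4 O{\left(2 \right)} K + 45 = 4 \cdot 13 \cdot 0 + 45 = 52 \cdot 0 + 45 = 0 + 45 = 45$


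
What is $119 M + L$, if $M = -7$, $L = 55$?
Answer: $-778$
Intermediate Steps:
$119 M + L = 119 \left(-7\right) + 55 = -833 + 55 = -778$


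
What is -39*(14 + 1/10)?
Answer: -5499/10 ≈ -549.90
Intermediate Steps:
-39*(14 + 1/10) = -39*141/10 = -5499/10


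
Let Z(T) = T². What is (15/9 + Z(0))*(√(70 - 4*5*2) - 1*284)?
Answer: -1420/3 + 5*√30/3 ≈ -464.20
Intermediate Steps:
(15/9 + Z(0))*(√(70 - 4*5*2) - 1*284) = (15/9 + 0²)*(√(70 - 4*5*2) - 1*284) = (15*(⅑) + 0)*(√(70 - 20*2) - 284) = (5/3 + 0)*(√(70 - 40) - 284) = 5*(√30 - 284)/3 = 5*(-284 + √30)/3 = -1420/3 + 5*√30/3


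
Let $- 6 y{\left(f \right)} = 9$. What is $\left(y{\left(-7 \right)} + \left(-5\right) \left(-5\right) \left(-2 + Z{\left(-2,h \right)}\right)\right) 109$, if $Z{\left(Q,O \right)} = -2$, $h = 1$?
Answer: $- \frac{22127}{2} \approx -11064.0$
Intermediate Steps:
$y{\left(f \right)} = - \frac{3}{2}$ ($y{\left(f \right)} = \left(- \frac{1}{6}\right) 9 = - \frac{3}{2}$)
$\left(y{\left(-7 \right)} + \left(-5\right) \left(-5\right) \left(-2 + Z{\left(-2,h \right)}\right)\right) 109 = \left(- \frac{3}{2} + \left(-5\right) \left(-5\right) \left(-2 - 2\right)\right) 109 = \left(- \frac{3}{2} + 25 \left(-4\right)\right) 109 = \left(- \frac{3}{2} - 100\right) 109 = \left(- \frac{203}{2}\right) 109 = - \frac{22127}{2}$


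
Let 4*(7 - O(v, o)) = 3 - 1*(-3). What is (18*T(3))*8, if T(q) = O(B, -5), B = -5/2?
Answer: 792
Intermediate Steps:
B = -5/2 (B = -5*½ = -5/2 ≈ -2.5000)
O(v, o) = 11/2 (O(v, o) = 7 - (3 - 1*(-3))/4 = 7 - (3 + 3)/4 = 7 - ¼*6 = 7 - 3/2 = 11/2)
T(q) = 11/2
(18*T(3))*8 = (18*(11/2))*8 = 99*8 = 792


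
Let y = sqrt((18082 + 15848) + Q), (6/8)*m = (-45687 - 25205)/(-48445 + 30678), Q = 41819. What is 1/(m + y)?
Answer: -15114457968/215122240718525 + 2840996601*sqrt(75749)/215122240718525 ≈ 0.0035645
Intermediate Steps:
m = 283568/53301 (m = 4*((-45687 - 25205)/(-48445 + 30678))/3 = 4*(-70892/(-17767))/3 = 4*(-70892*(-1/17767))/3 = (4/3)*(70892/17767) = 283568/53301 ≈ 5.3201)
y = sqrt(75749) (y = sqrt((18082 + 15848) + 41819) = sqrt(33930 + 41819) = sqrt(75749) ≈ 275.23)
1/(m + y) = 1/(283568/53301 + sqrt(75749))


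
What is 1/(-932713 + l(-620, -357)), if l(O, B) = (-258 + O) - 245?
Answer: -1/933836 ≈ -1.0709e-6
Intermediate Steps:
l(O, B) = -503 + O
1/(-932713 + l(-620, -357)) = 1/(-932713 + (-503 - 620)) = 1/(-932713 - 1123) = 1/(-933836) = -1/933836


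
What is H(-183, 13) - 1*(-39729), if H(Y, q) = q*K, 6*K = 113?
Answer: 239843/6 ≈ 39974.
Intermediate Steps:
K = 113/6 (K = (1/6)*113 = 113/6 ≈ 18.833)
H(Y, q) = 113*q/6 (H(Y, q) = q*(113/6) = 113*q/6)
H(-183, 13) - 1*(-39729) = (113/6)*13 - 1*(-39729) = 1469/6 + 39729 = 239843/6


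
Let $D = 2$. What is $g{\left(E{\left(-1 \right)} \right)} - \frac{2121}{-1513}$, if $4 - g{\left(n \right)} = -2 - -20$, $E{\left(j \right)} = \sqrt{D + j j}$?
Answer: $- \frac{19061}{1513} \approx -12.598$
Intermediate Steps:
$E{\left(j \right)} = \sqrt{2 + j^{2}}$ ($E{\left(j \right)} = \sqrt{2 + j j} = \sqrt{2 + j^{2}}$)
$g{\left(n \right)} = -14$ ($g{\left(n \right)} = 4 - \left(-2 - -20\right) = 4 - \left(-2 + 20\right) = 4 - 18 = -14$)
$g{\left(E{\left(-1 \right)} \right)} - \frac{2121}{-1513} = -14 - \frac{2121}{-1513} = -14 - 2121 \left(- \frac{1}{1513}\right) = -14 - - \frac{2121}{1513} = -14 + \frac{2121}{1513} = - \frac{19061}{1513}$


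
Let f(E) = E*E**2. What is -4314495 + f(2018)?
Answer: 8213635337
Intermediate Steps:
f(E) = E**3
-4314495 + f(2018) = -4314495 + 2018**3 = -4314495 + 8217949832 = 8213635337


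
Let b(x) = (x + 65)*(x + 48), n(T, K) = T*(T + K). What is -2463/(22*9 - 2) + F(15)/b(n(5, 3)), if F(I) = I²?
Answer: -54081/4312 ≈ -12.542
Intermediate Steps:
n(T, K) = T*(K + T)
b(x) = (48 + x)*(65 + x) (b(x) = (65 + x)*(48 + x) = (48 + x)*(65 + x))
-2463/(22*9 - 2) + F(15)/b(n(5, 3)) = -2463/(22*9 - 2) + 15²/(3120 + (5*(3 + 5))² + 113*(5*(3 + 5))) = -2463/(198 - 2) + 225/(3120 + (5*8)² + 113*(5*8)) = -2463/196 + 225/(3120 + 40² + 113*40) = -2463*1/196 + 225/(3120 + 1600 + 4520) = -2463/196 + 225/9240 = -2463/196 + 225*(1/9240) = -2463/196 + 15/616 = -54081/4312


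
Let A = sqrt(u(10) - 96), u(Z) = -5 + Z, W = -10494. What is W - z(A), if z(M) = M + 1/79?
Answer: -829027/79 - I*sqrt(91) ≈ -10494.0 - 9.5394*I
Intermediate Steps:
A = I*sqrt(91) (A = sqrt((-5 + 10) - 96) = sqrt(5 - 96) = sqrt(-91) = I*sqrt(91) ≈ 9.5394*I)
z(M) = 1/79 + M (z(M) = M + 1/79 = 1/79 + M)
W - z(A) = -10494 - (1/79 + I*sqrt(91)) = -10494 + (-1/79 - I*sqrt(91)) = -829027/79 - I*sqrt(91)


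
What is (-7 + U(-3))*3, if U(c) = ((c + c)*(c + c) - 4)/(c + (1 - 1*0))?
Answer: -69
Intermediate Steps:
U(c) = (-4 + 4*c**2)/(1 + c) (U(c) = ((2*c)*(2*c) - 4)/(c + (1 + 0)) = (4*c**2 - 4)/(c + 1) = (-4 + 4*c**2)/(1 + c))
(-7 + U(-3))*3 = (-7 + (-4 + 4*(-3)))*3 = (-7 + (-4 - 12))*3 = (-7 - 16)*3 = -23*3 = -69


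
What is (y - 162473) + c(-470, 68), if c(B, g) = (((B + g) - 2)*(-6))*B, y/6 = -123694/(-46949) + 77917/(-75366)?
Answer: -767672431863146/589726389 ≈ -1.3017e+6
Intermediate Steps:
y = 5664196771/589726389 (y = 6*(-123694/(-46949) + 77917/(-75366)) = 6*(-123694*(-1/46949) + 77917*(-1/75366)) = 6*(123694/46949 - 77917/75366) = 6*(5664196771/3538358334) = 5664196771/589726389 ≈ 9.6048)
c(B, g) = B*(12 - 6*B - 6*g) (c(B, g) = ((-2 + B + g)*(-6))*B = (12 - 6*B - 6*g)*B = B*(12 - 6*B - 6*g))
(y - 162473) + c(-470, 68) = (5664196771/589726389 - 162473) + 6*(-470)*(2 - 1*(-470) - 1*68) = -95808951403226/589726389 + 6*(-470)*(2 + 470 - 68) = -95808951403226/589726389 + 6*(-470)*404 = -95808951403226/589726389 - 1139280 = -767672431863146/589726389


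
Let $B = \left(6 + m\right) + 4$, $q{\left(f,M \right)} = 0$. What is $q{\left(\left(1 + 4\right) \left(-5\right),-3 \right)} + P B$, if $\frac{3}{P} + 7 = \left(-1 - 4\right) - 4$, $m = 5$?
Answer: $- \frac{45}{16} \approx -2.8125$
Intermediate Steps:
$P = - \frac{3}{16}$ ($P = \frac{3}{-7 - 9} = \frac{3}{-16} = 3 \left(- \frac{1}{16}\right) = - \frac{3}{16} \approx -0.1875$)
$B = 15$ ($B = \left(6 + 5\right) + 4 = 11 + 4 = 15$)
$q{\left(\left(1 + 4\right) \left(-5\right),-3 \right)} + P B = 0 - \frac{45}{16} = - \frac{45}{16}$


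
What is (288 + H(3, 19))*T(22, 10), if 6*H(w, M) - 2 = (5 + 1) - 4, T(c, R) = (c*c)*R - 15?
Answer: 4178450/3 ≈ 1.3928e+6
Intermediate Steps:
T(c, R) = -15 + R*c² (T(c, R) = c²*R - 15 = R*c² - 15 = -15 + R*c²)
H(w, M) = ⅔ (H(w, M) = ⅓ + ((5 + 1) - 4)/6 = ⅓ + (6 - 4)/6 = ⅓ + (⅙)*2 = ⅓ + ⅓ = ⅔)
(288 + H(3, 19))*T(22, 10) = (288 + ⅔)*(-15 + 10*22²) = 866*(-15 + 10*484)/3 = 866*(-15 + 4840)/3 = (866/3)*4825 = 4178450/3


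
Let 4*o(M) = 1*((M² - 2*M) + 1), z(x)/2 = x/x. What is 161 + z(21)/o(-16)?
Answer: 46537/289 ≈ 161.03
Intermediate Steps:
z(x) = 2 (z(x) = 2*(x/x) = 2*1 = 2)
o(M) = ¼ - M/2 + M²/4 (o(M) = (1*((M² - 2*M) + 1))/4 = (1*(1 + M² - 2*M))/4 = (1 + M² - 2*M)/4 = ¼ - M/2 + M²/4)
161 + z(21)/o(-16) = 161 + 2/(¼ - ½*(-16) + (¼)*(-16)²) = 161 + 2/(¼ + 8 + (¼)*256) = 161 + 2/(¼ + 8 + 64) = 161 + 2/(289/4) = 161 + 2*(4/289) = 161 + 8/289 = 46537/289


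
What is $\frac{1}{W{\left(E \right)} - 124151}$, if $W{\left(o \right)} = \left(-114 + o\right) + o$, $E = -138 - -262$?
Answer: $- \frac{1}{124017} \approx -8.0634 \cdot 10^{-6}$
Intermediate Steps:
$E = 124$ ($E = -138 + 262 = 124$)
$W{\left(o \right)} = -114 + 2 o$
$\frac{1}{W{\left(E \right)} - 124151} = \frac{1}{\left(-114 + 2 \cdot 124\right) - 124151} = \frac{1}{\left(-114 + 248\right) - 124151} = \frac{1}{134 - 124151} = \frac{1}{-124017} = - \frac{1}{124017}$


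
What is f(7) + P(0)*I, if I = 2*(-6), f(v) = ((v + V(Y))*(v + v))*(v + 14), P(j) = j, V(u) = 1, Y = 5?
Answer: 2352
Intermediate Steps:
f(v) = 2*v*(1 + v)*(14 + v) (f(v) = ((v + 1)*(v + v))*(v + 14) = ((1 + v)*(2*v))*(14 + v) = (2*v*(1 + v))*(14 + v) = 2*v*(1 + v)*(14 + v))
I = -12
f(7) + P(0)*I = 2*7*(14 + 7² + 15*7) + 0*(-12) = 2*7*(14 + 49 + 105) + 0 = 2*7*168 + 0 = 2352 + 0 = 2352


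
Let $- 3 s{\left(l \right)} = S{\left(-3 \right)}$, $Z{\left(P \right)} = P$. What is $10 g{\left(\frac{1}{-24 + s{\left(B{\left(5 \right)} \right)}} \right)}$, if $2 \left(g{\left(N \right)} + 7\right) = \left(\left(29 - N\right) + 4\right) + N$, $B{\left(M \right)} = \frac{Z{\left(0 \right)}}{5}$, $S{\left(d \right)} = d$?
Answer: $95$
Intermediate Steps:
$B{\left(M \right)} = 0$ ($B{\left(M \right)} = \frac{0}{5} = 0 \cdot \frac{1}{5} = 0$)
$s{\left(l \right)} = 1$ ($s{\left(l \right)} = \left(- \frac{1}{3}\right) \left(-3\right) = 1$)
$g{\left(N \right)} = \frac{19}{2}$ ($g{\left(N \right)} = -7 + \frac{\left(\left(29 - N\right) + 4\right) + N}{2} = -7 + \frac{\left(33 - N\right) + N}{2} = -7 + \frac{1}{2} \cdot 33 = -7 + \frac{33}{2} = \frac{19}{2}$)
$10 g{\left(\frac{1}{-24 + s{\left(B{\left(5 \right)} \right)}} \right)} = 10 \cdot \frac{19}{2} = 95$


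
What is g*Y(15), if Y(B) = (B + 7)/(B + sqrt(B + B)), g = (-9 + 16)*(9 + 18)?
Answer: 4158/13 - 1386*sqrt(30)/65 ≈ 203.05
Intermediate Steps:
g = 189 (g = 7*27 = 189)
Y(B) = (7 + B)/(B + sqrt(2)*sqrt(B)) (Y(B) = (7 + B)/(B + sqrt(2*B)) = (7 + B)/(B + sqrt(2)*sqrt(B)))
g*Y(15) = 189*((7 + 15)/(15 + sqrt(2)*sqrt(15))) = 189*(22/(15 + sqrt(30))) = 4158/(15 + sqrt(30))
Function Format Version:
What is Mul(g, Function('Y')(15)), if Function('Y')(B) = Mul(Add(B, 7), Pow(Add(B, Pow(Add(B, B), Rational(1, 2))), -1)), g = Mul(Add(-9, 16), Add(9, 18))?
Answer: Add(Rational(4158, 13), Mul(Rational(-1386, 65), Pow(30, Rational(1, 2)))) ≈ 203.05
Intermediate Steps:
g = 189 (g = Mul(7, 27) = 189)
Function('Y')(B) = Mul(Pow(Add(B, Mul(Pow(2, Rational(1, 2)), Pow(B, Rational(1, 2)))), -1), Add(7, B)) (Function('Y')(B) = Mul(Add(7, B), Pow(Add(B, Pow(Mul(2, B), Rational(1, 2))), -1)) = Mul(Add(7, B), Pow(Add(B, Mul(Pow(2, Rational(1, 2)), Pow(B, Rational(1, 2)))), -1)) = Mul(Pow(Add(B, Mul(Pow(2, Rational(1, 2)), Pow(B, Rational(1, 2)))), -1), Add(7, B)))
Mul(g, Function('Y')(15)) = Mul(189, Mul(Pow(Add(15, Mul(Pow(2, Rational(1, 2)), Pow(15, Rational(1, 2)))), -1), Add(7, 15))) = Mul(189, Mul(Pow(Add(15, Pow(30, Rational(1, 2))), -1), 22)) = Mul(189, Mul(22, Pow(Add(15, Pow(30, Rational(1, 2))), -1))) = Mul(4158, Pow(Add(15, Pow(30, Rational(1, 2))), -1))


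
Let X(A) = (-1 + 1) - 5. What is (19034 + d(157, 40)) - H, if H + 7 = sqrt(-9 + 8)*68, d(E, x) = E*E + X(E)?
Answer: 43685 - 68*I ≈ 43685.0 - 68.0*I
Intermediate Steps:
X(A) = -5 (X(A) = 0 - 5 = -5)
d(E, x) = -5 + E**2 (d(E, x) = E*E - 5 = E**2 - 5 = -5 + E**2)
H = -7 + 68*I (H = -7 + sqrt(-9 + 8)*68 = -7 + sqrt(-1)*68 = -7 + I*68 = -7 + 68*I ≈ -7.0 + 68.0*I)
(19034 + d(157, 40)) - H = (19034 + (-5 + 157**2)) - (-7 + 68*I) = (19034 + (-5 + 24649)) + (7 - 68*I) = (19034 + 24644) + (7 - 68*I) = 43678 + (7 - 68*I) = 43685 - 68*I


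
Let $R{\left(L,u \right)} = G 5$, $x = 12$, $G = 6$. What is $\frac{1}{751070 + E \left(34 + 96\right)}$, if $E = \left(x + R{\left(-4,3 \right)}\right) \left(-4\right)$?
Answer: $\frac{1}{729230} \approx 1.3713 \cdot 10^{-6}$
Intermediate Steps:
$R{\left(L,u \right)} = 30$ ($R{\left(L,u \right)} = 6 \cdot 5 = 30$)
$E = -168$ ($E = \left(12 + 30\right) \left(-4\right) = 42 \left(-4\right) = -168$)
$\frac{1}{751070 + E \left(34 + 96\right)} = \frac{1}{751070 - 168 \left(34 + 96\right)} = \frac{1}{751070 - 21840} = \frac{1}{729230}$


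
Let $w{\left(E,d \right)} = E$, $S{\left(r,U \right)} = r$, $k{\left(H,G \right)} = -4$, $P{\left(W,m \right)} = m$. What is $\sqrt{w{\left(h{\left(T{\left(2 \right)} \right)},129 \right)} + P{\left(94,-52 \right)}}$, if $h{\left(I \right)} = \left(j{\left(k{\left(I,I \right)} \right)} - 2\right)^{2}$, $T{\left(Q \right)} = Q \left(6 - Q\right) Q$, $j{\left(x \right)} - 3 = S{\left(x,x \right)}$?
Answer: $i \sqrt{43} \approx 6.5574 i$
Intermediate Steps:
$j{\left(x \right)} = 3 + x$
$T{\left(Q \right)} = Q^{2} \left(6 - Q\right)$
$h{\left(I \right)} = 9$ ($h{\left(I \right)} = \left(\left(3 - 4\right) - 2\right)^{2} = \left(-1 - 2\right)^{2} = \left(-3\right)^{2} = 9$)
$\sqrt{w{\left(h{\left(T{\left(2 \right)} \right)},129 \right)} + P{\left(94,-52 \right)}} = \sqrt{9 - 52} = \sqrt{-43} = i \sqrt{43}$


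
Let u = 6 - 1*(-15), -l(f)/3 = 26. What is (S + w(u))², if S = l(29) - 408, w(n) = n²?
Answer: 2025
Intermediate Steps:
l(f) = -78 (l(f) = -3*26 = -78)
u = 21 (u = 6 + 15 = 21)
S = -486 (S = -78 - 408 = -486)
(S + w(u))² = (-486 + 21²)² = (-486 + 441)² = (-45)² = 2025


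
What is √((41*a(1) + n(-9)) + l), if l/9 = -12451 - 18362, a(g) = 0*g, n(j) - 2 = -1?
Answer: 2*I*√69329 ≈ 526.61*I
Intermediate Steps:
n(j) = 1 (n(j) = 2 - 1 = 1)
a(g) = 0
l = -277317 (l = 9*(-12451 - 18362) = 9*(-30813) = -277317)
√((41*a(1) + n(-9)) + l) = √((41*0 + 1) - 277317) = √((0 + 1) - 277317) = √(1 - 277317) = √(-277316) = 2*I*√69329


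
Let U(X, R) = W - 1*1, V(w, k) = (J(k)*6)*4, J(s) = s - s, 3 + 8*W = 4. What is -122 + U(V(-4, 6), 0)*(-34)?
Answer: -369/4 ≈ -92.250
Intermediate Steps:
W = ⅛ (W = -3/8 + (⅛)*4 = -3/8 + ½ = ⅛ ≈ 0.12500)
J(s) = 0
V(w, k) = 0 (V(w, k) = (0*6)*4 = 0*4 = 0)
U(X, R) = -7/8 (U(X, R) = ⅛ - 1*1 = ⅛ - 1 = -7/8)
-122 + U(V(-4, 6), 0)*(-34) = -122 - 7/8*(-34) = -122 + 119/4 = -369/4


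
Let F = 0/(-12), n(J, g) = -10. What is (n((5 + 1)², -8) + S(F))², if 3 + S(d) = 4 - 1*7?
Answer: 256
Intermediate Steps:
F = 0 (F = 0*(-1/12) = 0)
S(d) = -6 (S(d) = -3 + (4 - 1*7) = -3 + (4 - 7) = -3 - 3 = -6)
(n((5 + 1)², -8) + S(F))² = (-10 - 6)² = (-16)² = 256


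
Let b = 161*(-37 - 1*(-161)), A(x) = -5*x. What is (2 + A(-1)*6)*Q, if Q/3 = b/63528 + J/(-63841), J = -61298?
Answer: 20674644272/168987127 ≈ 122.34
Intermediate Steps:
b = 19964 (b = 161*(-37 + 161) = 161*124 = 19964)
Q = 1292165267/337974254 (Q = 3*(19964/63528 - 61298/(-63841)) = 3*(19964*(1/63528) - 61298*(-1/63841)) = 3*(4991/15882 + 61298/63841) = 3*(1292165267/1013922762) = 1292165267/337974254 ≈ 3.8233)
(2 + A(-1)*6)*Q = (2 - 5*(-1)*6)*(1292165267/337974254) = (2 + 5*6)*(1292165267/337974254) = (2 + 30)*(1292165267/337974254) = 32*(1292165267/337974254) = 20674644272/168987127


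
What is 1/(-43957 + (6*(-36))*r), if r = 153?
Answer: -1/77005 ≈ -1.2986e-5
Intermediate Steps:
1/(-43957 + (6*(-36))*r) = 1/(-43957 + (6*(-36))*153) = 1/(-43957 - 216*153) = 1/(-43957 - 33048) = 1/(-77005) = -1/77005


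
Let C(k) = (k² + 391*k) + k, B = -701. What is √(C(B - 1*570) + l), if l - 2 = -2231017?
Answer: 17*I*√3854 ≈ 1055.4*I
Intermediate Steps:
l = -2231015 (l = 2 - 2231017 = -2231015)
C(k) = k² + 392*k
√(C(B - 1*570) + l) = √((-701 - 1*570)*(392 + (-701 - 1*570)) - 2231015) = √((-701 - 570)*(392 + (-701 - 570)) - 2231015) = √(-1271*(392 - 1271) - 2231015) = √(-1271*(-879) - 2231015) = √(1117209 - 2231015) = √(-1113806) = 17*I*√3854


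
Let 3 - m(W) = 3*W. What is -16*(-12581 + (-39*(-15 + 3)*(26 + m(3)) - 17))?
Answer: 51808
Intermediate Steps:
m(W) = 3 - 3*W
-16*(-12581 + (-39*(-15 + 3)*(26 + m(3)) - 17)) = -16*(-12581 + (-39*(-15 + 3)*(26 + (3 - 3*3)) - 17)) = -16*(-12581 + (-(-468)*(26 + (3 - 9)) - 17)) = -16*(-12581 + (-(-468)*(26 - 6) - 17)) = -16*(-12581 + (-(-468)*20 - 17)) = -16*(-12581 + (-39*(-240) - 17)) = -16*(-12581 + (9360 - 17)) = -16*(-12581 + 9343) = -16*(-3238) = 51808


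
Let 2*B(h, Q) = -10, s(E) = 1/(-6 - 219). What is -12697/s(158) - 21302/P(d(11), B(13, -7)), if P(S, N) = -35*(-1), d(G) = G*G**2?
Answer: 99967573/35 ≈ 2.8562e+6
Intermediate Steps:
s(E) = -1/225 (s(E) = 1/(-225) = -1/225)
B(h, Q) = -5 (B(h, Q) = (1/2)*(-10) = -5)
d(G) = G**3
P(S, N) = 35
-12697/s(158) - 21302/P(d(11), B(13, -7)) = -12697/(-1/225) - 21302/35 = -12697*(-225) - 21302*1/35 = 2856825 - 21302/35 = 99967573/35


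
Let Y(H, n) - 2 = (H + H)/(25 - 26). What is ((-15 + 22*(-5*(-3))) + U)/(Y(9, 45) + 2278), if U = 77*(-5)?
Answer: -35/1131 ≈ -0.030946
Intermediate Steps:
U = -385
Y(H, n) = 2 - 2*H (Y(H, n) = 2 + (H + H)/(25 - 26) = 2 + (2*H)/(-1) = 2 + (2*H)*(-1) = 2 - 2*H)
((-15 + 22*(-5*(-3))) + U)/(Y(9, 45) + 2278) = ((-15 + 22*(-5*(-3))) - 385)/((2 - 2*9) + 2278) = ((-15 + 22*15) - 385)/((2 - 18) + 2278) = ((-15 + 330) - 385)/(-16 + 2278) = (315 - 385)/2262 = -70*1/2262 = -35/1131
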